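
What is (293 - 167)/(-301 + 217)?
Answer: -3/2 ≈ -1.5000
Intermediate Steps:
(293 - 167)/(-301 + 217) = 126/(-84) = 126*(-1/84) = -3/2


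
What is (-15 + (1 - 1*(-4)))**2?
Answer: 100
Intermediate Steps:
(-15 + (1 - 1*(-4)))**2 = (-15 + (1 + 4))**2 = (-15 + 5)**2 = (-10)**2 = 100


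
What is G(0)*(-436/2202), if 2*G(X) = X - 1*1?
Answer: 109/1101 ≈ 0.099001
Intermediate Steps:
G(X) = -½ + X/2 (G(X) = (X - 1*1)/2 = (X - 1)/2 = (-1 + X)/2 = -½ + X/2)
G(0)*(-436/2202) = (-½ + (½)*0)*(-436/2202) = (-½ + 0)*(-436*1/2202) = -½*(-218/1101) = 109/1101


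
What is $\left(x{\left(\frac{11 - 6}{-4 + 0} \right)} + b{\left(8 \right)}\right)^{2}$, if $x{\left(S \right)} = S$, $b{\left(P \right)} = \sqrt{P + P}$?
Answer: $\frac{121}{16} \approx 7.5625$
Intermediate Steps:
$b{\left(P \right)} = \sqrt{2} \sqrt{P}$ ($b{\left(P \right)} = \sqrt{2 P} = \sqrt{2} \sqrt{P}$)
$\left(x{\left(\frac{11 - 6}{-4 + 0} \right)} + b{\left(8 \right)}\right)^{2} = \left(\frac{11 - 6}{-4 + 0} + \sqrt{2} \sqrt{8}\right)^{2} = \left(\frac{5}{-4} + \sqrt{2} \cdot 2 \sqrt{2}\right)^{2} = \left(5 \left(- \frac{1}{4}\right) + 4\right)^{2} = \left(- \frac{5}{4} + 4\right)^{2} = \left(\frac{11}{4}\right)^{2} = \frac{121}{16}$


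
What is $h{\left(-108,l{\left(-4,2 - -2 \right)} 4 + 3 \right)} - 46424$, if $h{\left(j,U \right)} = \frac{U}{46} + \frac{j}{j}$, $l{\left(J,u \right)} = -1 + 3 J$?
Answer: $- \frac{2135507}{46} \approx -46424.0$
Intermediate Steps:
$h{\left(j,U \right)} = 1 + \frac{U}{46}$ ($h{\left(j,U \right)} = U \frac{1}{46} + 1 = \frac{U}{46} + 1 = 1 + \frac{U}{46}$)
$h{\left(-108,l{\left(-4,2 - -2 \right)} 4 + 3 \right)} - 46424 = \left(1 + \frac{\left(-1 + 3 \left(-4\right)\right) 4 + 3}{46}\right) - 46424 = \left(1 + \frac{\left(-1 - 12\right) 4 + 3}{46}\right) - 46424 = \left(1 + \frac{\left(-13\right) 4 + 3}{46}\right) - 46424 = \left(1 + \frac{-52 + 3}{46}\right) - 46424 = \left(1 + \frac{1}{46} \left(-49\right)\right) - 46424 = \left(1 - \frac{49}{46}\right) - 46424 = - \frac{3}{46} - 46424 = - \frac{2135507}{46}$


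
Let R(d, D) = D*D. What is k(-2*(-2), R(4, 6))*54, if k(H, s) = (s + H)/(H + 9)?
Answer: 2160/13 ≈ 166.15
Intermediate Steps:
R(d, D) = D**2
k(H, s) = (H + s)/(9 + H)
k(-2*(-2), R(4, 6))*54 = ((-2*(-2) + 6**2)/(9 - 2*(-2)))*54 = ((4 + 36)/(9 + 4))*54 = (40/13)*54 = 2160/13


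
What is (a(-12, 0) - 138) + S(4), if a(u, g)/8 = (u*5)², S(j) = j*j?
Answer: 28678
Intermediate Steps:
S(j) = j²
a(u, g) = 200*u² (a(u, g) = 8*(u*5)² = 8*(5*u)² = 8*(25*u²) = 200*u²)
(a(-12, 0) - 138) + S(4) = (200*(-12)² - 138) + 4² = (200*144 - 138) + 16 = (28800 - 138) + 16 = 28662 + 16 = 28678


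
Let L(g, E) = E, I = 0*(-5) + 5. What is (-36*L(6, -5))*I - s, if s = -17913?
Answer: 18813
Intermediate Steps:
I = 5 (I = 0 + 5 = 5)
(-36*L(6, -5))*I - s = -36*(-5)*5 - 1*(-17913) = 180*5 + 17913 = 900 + 17913 = 18813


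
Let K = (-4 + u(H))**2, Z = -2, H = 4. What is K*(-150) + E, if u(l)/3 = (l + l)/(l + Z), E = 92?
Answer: -9508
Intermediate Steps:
u(l) = 6*l/(-2 + l) (u(l) = 3*((l + l)/(l - 2)) = 3*((2*l)/(-2 + l)) = 3*(2*l/(-2 + l)) = 6*l/(-2 + l))
K = 64 (K = (-4 + 6*4/(-2 + 4))**2 = (-4 + 6*4/2)**2 = (-4 + 6*4*(1/2))**2 = (-4 + 12)**2 = 8**2 = 64)
K*(-150) + E = 64*(-150) + 92 = -9600 + 92 = -9508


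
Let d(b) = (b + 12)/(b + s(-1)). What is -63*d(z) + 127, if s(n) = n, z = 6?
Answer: -499/5 ≈ -99.800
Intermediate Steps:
d(b) = (12 + b)/(-1 + b) (d(b) = (b + 12)/(b - 1) = (12 + b)/(-1 + b))
-63*d(z) + 127 = -63*(12 + 6)/(-1 + 6) + 127 = -63*18/5 + 127 = -1134/5 + 127 = -499/5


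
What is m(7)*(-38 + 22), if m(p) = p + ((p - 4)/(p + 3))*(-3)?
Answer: -488/5 ≈ -97.600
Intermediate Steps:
m(p) = p - 3*(-4 + p)/(3 + p) (m(p) = p + ((-4 + p)/(3 + p))*(-3) = p - 3*(-4 + p)/(3 + p))
m(7)*(-38 + 22) = ((12 + 7²)/(3 + 7))*(-38 + 22) = ((12 + 49)/10)*(-16) = ((⅒)*61)*(-16) = (61/10)*(-16) = -488/5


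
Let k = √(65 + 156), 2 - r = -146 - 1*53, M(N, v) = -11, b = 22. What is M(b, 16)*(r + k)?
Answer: -2211 - 11*√221 ≈ -2374.5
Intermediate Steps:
r = 201 (r = 2 - (-146 - 1*53) = 2 - (-146 - 53) = 2 - 1*(-199) = 2 + 199 = 201)
k = √221 ≈ 14.866
M(b, 16)*(r + k) = -11*(201 + √221) = -2211 - 11*√221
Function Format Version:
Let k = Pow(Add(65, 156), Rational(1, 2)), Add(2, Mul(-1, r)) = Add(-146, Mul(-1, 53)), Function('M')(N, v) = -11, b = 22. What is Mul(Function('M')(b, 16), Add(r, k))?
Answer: Add(-2211, Mul(-11, Pow(221, Rational(1, 2)))) ≈ -2374.5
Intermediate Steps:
r = 201 (r = Add(2, Mul(-1, Add(-146, Mul(-1, 53)))) = Add(2, Mul(-1, Add(-146, -53))) = Add(2, Mul(-1, -199)) = Add(2, 199) = 201)
k = Pow(221, Rational(1, 2)) ≈ 14.866
Mul(Function('M')(b, 16), Add(r, k)) = Mul(-11, Add(201, Pow(221, Rational(1, 2)))) = Add(-2211, Mul(-11, Pow(221, Rational(1, 2))))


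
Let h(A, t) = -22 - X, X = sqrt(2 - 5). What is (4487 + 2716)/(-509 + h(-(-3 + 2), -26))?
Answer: -1274931/93988 + 2401*I*sqrt(3)/93988 ≈ -13.565 + 0.044247*I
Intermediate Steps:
X = I*sqrt(3) (X = sqrt(-3) = I*sqrt(3) ≈ 1.732*I)
h(A, t) = -22 - I*sqrt(3)
(4487 + 2716)/(-509 + h(-(-3 + 2), -26)) = (4487 + 2716)/(-509 + (-22 - I*sqrt(3))) = 7203/(-531 - I*sqrt(3))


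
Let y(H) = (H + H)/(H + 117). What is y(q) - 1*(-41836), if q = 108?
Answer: 1045924/25 ≈ 41837.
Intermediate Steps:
y(H) = 2*H/(117 + H) (y(H) = (2*H)/(117 + H) = 2*H/(117 + H))
y(q) - 1*(-41836) = 2*108/(117 + 108) - 1*(-41836) = 2*108/225 + 41836 = 2*108*(1/225) + 41836 = 24/25 + 41836 = 1045924/25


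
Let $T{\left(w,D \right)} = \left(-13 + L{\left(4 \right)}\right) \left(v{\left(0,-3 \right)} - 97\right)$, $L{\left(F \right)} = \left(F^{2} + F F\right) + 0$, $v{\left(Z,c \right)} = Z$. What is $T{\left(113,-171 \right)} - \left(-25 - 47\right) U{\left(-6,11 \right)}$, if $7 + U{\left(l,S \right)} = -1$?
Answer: $-2419$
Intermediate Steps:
$U{\left(l,S \right)} = -8$ ($U{\left(l,S \right)} = -7 - 1 = -8$)
$L{\left(F \right)} = 2 F^{2}$ ($L{\left(F \right)} = \left(F^{2} + F^{2}\right) + 0 = 2 F^{2} + 0 = 2 F^{2}$)
$T{\left(w,D \right)} = -1843$ ($T{\left(w,D \right)} = \left(-13 + 2 \cdot 4^{2}\right) \left(0 - 97\right) = \left(-13 + 2 \cdot 16\right) \left(-97\right) = \left(-13 + 32\right) \left(-97\right) = 19 \left(-97\right) = -1843$)
$T{\left(113,-171 \right)} - \left(-25 - 47\right) U{\left(-6,11 \right)} = -1843 - \left(-25 - 47\right) \left(-8\right) = -1843 - \left(-72\right) \left(-8\right) = -1843 - 576 = -2419$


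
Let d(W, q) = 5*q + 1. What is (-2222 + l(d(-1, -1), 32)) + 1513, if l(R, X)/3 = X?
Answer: -613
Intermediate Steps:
d(W, q) = 1 + 5*q
l(R, X) = 3*X
(-2222 + l(d(-1, -1), 32)) + 1513 = (-2222 + 3*32) + 1513 = (-2222 + 96) + 1513 = -2126 + 1513 = -613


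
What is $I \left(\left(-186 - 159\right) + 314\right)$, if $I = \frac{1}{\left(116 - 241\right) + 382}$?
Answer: $- \frac{31}{257} \approx -0.12062$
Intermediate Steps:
$I = \frac{1}{257}$ ($I = \frac{1}{-125 + 382} = \frac{1}{257} \approx 0.0038911$)
$I \left(\left(-186 - 159\right) + 314\right) = \frac{\left(-186 - 159\right) + 314}{257} = \frac{-345 + 314}{257} = \frac{1}{257} \left(-31\right) = - \frac{31}{257}$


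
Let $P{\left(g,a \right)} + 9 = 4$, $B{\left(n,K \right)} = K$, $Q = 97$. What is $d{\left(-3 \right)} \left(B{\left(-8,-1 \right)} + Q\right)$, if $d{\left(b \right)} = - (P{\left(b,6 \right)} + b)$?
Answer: $768$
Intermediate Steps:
$P{\left(g,a \right)} = -5$ ($P{\left(g,a \right)} = -9 + 4 = -5$)
$d{\left(b \right)} = 5 - b$ ($d{\left(b \right)} = - (-5 + b) = 5 - b$)
$d{\left(-3 \right)} \left(B{\left(-8,-1 \right)} + Q\right) = \left(5 - -3\right) \left(-1 + 97\right) = \left(5 + 3\right) 96 = 8 \cdot 96 = 768$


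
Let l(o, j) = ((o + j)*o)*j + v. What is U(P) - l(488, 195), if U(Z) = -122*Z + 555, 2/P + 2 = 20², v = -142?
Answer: -12933723139/199 ≈ -6.4994e+7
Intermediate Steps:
l(o, j) = -142 + j*o*(j + o) (l(o, j) = ((o + j)*o)*j - 142 = ((j + o)*o)*j - 142 = (o*(j + o))*j - 142 = j*o*(j + o) - 142 = -142 + j*o*(j + o))
P = 1/199 (P = 2/(-2 + 20²) = 2/(-2 + 400) = 2/398 = 2*(1/398) = 1/199 ≈ 0.0050251)
U(Z) = 555 - 122*Z
U(P) - l(488, 195) = (555 - 122*1/199) - (-142 + 195*488² + 488*195²) = (555 - 122/199) - (-142 + 195*238144 + 488*38025) = 110323/199 - (-142 + 46438080 + 18556200) = 110323/199 - 1*64994138 = 110323/199 - 64994138 = -12933723139/199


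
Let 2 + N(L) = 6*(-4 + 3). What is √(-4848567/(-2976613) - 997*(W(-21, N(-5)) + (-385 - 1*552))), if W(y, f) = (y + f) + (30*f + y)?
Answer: 3*√1204321773342296098/2976613 ≈ 1106.0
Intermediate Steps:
N(L) = -8 (N(L) = -2 + 6*(-4 + 3) = -2 + 6*(-1) = -2 - 6 = -8)
W(y, f) = 2*y + 31*f (W(y, f) = (f + y) + (y + 30*f) = 2*y + 31*f)
√(-4848567/(-2976613) - 997*(W(-21, N(-5)) + (-385 - 1*552))) = √(-4848567/(-2976613) - 997*((2*(-21) + 31*(-8)) + (-385 - 1*552))) = √(-4848567*(-1/2976613) - 997*((-42 - 248) + (-385 - 552))) = √(4848567/2976613 - 997*(-290 - 937)) = √(4848567/2976613 - 997*(-1227)) = √(4848567/2976613 + 1223319) = √(3641352087114/2976613) = 3*√1204321773342296098/2976613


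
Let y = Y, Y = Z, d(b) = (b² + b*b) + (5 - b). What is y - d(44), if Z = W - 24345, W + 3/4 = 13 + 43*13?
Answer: -110427/4 ≈ -27607.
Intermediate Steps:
W = 2285/4 (W = -¾ + (13 + 43*13) = -¾ + (13 + 559) = -¾ + 572 = 2285/4 ≈ 571.25)
d(b) = 5 - b + 2*b² (d(b) = (b² + b²) + (5 - b) = 2*b² + (5 - b) = 5 - b + 2*b²)
Z = -95095/4 (Z = 2285/4 - 24345 = -95095/4 ≈ -23774.)
Y = -95095/4 ≈ -23774.
y = -95095/4 ≈ -23774.
y - d(44) = -95095/4 - (5 - 1*44 + 2*44²) = -95095/4 - (5 - 44 + 2*1936) = -95095/4 - (5 - 44 + 3872) = -95095/4 - 1*3833 = -95095/4 - 3833 = -110427/4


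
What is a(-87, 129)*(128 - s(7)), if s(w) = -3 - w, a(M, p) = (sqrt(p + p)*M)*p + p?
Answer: 17802 - 1548774*sqrt(258) ≈ -2.4859e+7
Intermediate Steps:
a(M, p) = p + M*sqrt(2)*p**(3/2) (a(M, p) = (sqrt(2*p)*M)*p + p = ((sqrt(2)*sqrt(p))*M)*p + p = (M*sqrt(2)*sqrt(p))*p + p = M*sqrt(2)*p**(3/2) + p = p + M*sqrt(2)*p**(3/2))
a(-87, 129)*(128 - s(7)) = (129 - 87*sqrt(2)*129**(3/2))*(128 - (-3 - 1*7)) = (129 - 87*sqrt(2)*129*sqrt(129))*(128 - (-3 - 7)) = (129 - 11223*sqrt(258))*(128 - 1*(-10)) = (129 - 11223*sqrt(258))*(128 + 10) = (129 - 11223*sqrt(258))*138 = 17802 - 1548774*sqrt(258)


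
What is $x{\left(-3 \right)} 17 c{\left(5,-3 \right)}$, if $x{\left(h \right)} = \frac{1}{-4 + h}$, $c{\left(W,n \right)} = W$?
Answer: $- \frac{85}{7} \approx -12.143$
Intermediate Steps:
$x{\left(-3 \right)} 17 c{\left(5,-3 \right)} = \frac{1}{-4 - 3} \cdot 17 \cdot 5 = \frac{1}{-7} \cdot 17 \cdot 5 = \left(- \frac{1}{7}\right) 17 \cdot 5 = \left(- \frac{17}{7}\right) 5 = - \frac{85}{7}$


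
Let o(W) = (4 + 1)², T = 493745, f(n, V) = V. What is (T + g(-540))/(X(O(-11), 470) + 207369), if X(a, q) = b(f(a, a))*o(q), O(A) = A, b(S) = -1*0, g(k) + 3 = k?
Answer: 493202/207369 ≈ 2.3784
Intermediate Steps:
g(k) = -3 + k
o(W) = 25 (o(W) = 5² = 25)
b(S) = 0
X(a, q) = 0 (X(a, q) = 0*25 = 0)
(T + g(-540))/(X(O(-11), 470) + 207369) = (493745 + (-3 - 540))/(0 + 207369) = (493745 - 543)/207369 = 493202*(1/207369) = 493202/207369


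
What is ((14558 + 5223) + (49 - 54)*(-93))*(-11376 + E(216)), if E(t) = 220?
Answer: -225864376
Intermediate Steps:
((14558 + 5223) + (49 - 54)*(-93))*(-11376 + E(216)) = ((14558 + 5223) + (49 - 54)*(-93))*(-11376 + 220) = (19781 - 5*(-93))*(-11156) = (19781 + 465)*(-11156) = 20246*(-11156) = -225864376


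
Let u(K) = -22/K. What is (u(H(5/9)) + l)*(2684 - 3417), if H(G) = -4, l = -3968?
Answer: 5809025/2 ≈ 2.9045e+6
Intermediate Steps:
(u(H(5/9)) + l)*(2684 - 3417) = (-22/(-4) - 3968)*(2684 - 3417) = (-22*(-¼) - 3968)*(-733) = (11/2 - 3968)*(-733) = -7925/2*(-733) = 5809025/2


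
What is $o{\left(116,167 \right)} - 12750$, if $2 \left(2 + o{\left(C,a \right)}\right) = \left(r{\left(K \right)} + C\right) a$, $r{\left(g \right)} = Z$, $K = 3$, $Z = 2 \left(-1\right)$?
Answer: $-3233$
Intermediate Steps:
$Z = -2$
$r{\left(g \right)} = -2$
$o{\left(C,a \right)} = -2 + \frac{a \left(-2 + C\right)}{2}$ ($o{\left(C,a \right)} = -2 + \frac{\left(-2 + C\right) a}{2} = -2 + \frac{a \left(-2 + C\right)}{2}$)
$o{\left(116,167 \right)} - 12750 = \left(-2 - 167 + \frac{1}{2} \cdot 116 \cdot 167\right) - 12750 = \left(-2 - 167 + 9686\right) - 12750 = 9517 - 12750 = -3233$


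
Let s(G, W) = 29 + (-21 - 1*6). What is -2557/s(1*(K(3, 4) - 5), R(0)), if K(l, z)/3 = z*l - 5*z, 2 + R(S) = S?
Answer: -2557/2 ≈ -1278.5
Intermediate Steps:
R(S) = -2 + S
K(l, z) = -15*z + 3*l*z (K(l, z) = 3*(z*l - 5*z) = 3*(l*z - 5*z) = 3*(-5*z + l*z) = -15*z + 3*l*z)
s(G, W) = 2 (s(G, W) = 29 + (-21 - 6) = 29 - 27 = 2)
-2557/s(1*(K(3, 4) - 5), R(0)) = -2557/2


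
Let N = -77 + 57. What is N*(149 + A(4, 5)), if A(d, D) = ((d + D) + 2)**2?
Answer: -5400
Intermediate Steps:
N = -20
A(d, D) = (2 + D + d)**2 (A(d, D) = ((D + d) + 2)**2 = (2 + D + d)**2)
N*(149 + A(4, 5)) = -20*(149 + (2 + 5 + 4)**2) = -20*(149 + 11**2) = -20*(149 + 121) = -20*270 = -5400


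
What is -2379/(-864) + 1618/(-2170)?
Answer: 627413/312480 ≈ 2.0079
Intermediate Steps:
-2379/(-864) + 1618/(-2170) = -2379*(-1/864) + 1618*(-1/2170) = 793/288 - 809/1085 = 627413/312480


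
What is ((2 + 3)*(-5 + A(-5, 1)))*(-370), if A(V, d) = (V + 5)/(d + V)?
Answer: 9250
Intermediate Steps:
A(V, d) = (5 + V)/(V + d)
((2 + 3)*(-5 + A(-5, 1)))*(-370) = ((2 + 3)*(-5 + (5 - 5)/(-5 + 1)))*(-370) = (5*(-5 + 0/(-4)))*(-370) = (5*(-5 - 1/4*0))*(-370) = (5*(-5 + 0))*(-370) = (5*(-5))*(-370) = -25*(-370) = 9250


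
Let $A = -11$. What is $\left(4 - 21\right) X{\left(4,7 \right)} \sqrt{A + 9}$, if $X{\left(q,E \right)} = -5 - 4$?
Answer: $153 i \sqrt{2} \approx 216.37 i$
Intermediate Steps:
$X{\left(q,E \right)} = -9$ ($X{\left(q,E \right)} = -5 - 4 = -9$)
$\left(4 - 21\right) X{\left(4,7 \right)} \sqrt{A + 9} = \left(4 - 21\right) \left(-9\right) \sqrt{-11 + 9} = \left(4 - 21\right) \left(-9\right) \sqrt{-2} = \left(-17\right) \left(-9\right) i \sqrt{2} = 153 i \sqrt{2}$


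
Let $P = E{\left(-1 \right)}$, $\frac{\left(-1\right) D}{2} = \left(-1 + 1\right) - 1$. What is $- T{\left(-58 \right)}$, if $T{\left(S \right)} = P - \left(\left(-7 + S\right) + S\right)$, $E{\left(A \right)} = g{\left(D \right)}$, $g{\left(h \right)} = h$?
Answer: $-125$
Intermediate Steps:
$D = 2$ ($D = - 2 \left(\left(-1 + 1\right) - 1\right) = - 2 \left(0 - 1\right) = \left(-2\right) \left(-1\right) = 2$)
$E{\left(A \right)} = 2$
$P = 2$
$T{\left(S \right)} = 9 - 2 S$ ($T{\left(S \right)} = 2 - \left(\left(-7 + S\right) + S\right) = 2 - \left(-7 + 2 S\right) = 9 - 2 S$)
$- T{\left(-58 \right)} = - (9 - -116) = - (9 + 116) = \left(-1\right) 125 = -125$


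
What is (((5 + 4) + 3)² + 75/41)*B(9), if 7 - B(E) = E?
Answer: -11958/41 ≈ -291.66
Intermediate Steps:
B(E) = 7 - E
(((5 + 4) + 3)² + 75/41)*B(9) = (((5 + 4) + 3)² + 75/41)*(7 - 1*9) = ((9 + 3)² + 75*(1/41))*(7 - 9) = (12² + 75/41)*(-2) = (144 + 75/41)*(-2) = (5979/41)*(-2) = -11958/41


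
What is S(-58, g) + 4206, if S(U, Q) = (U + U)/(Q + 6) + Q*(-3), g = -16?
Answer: 21328/5 ≈ 4265.6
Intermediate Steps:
S(U, Q) = -3*Q + 2*U/(6 + Q) (S(U, Q) = (2*U)/(6 + Q) - 3*Q = 2*U/(6 + Q) - 3*Q = -3*Q + 2*U/(6 + Q))
S(-58, g) + 4206 = (-18*(-16) - 3*(-16)**2 + 2*(-58))/(6 - 16) + 4206 = (288 - 3*256 - 116)/(-10) + 4206 = -(288 - 768 - 116)/10 + 4206 = -1/10*(-596) + 4206 = 298/5 + 4206 = 21328/5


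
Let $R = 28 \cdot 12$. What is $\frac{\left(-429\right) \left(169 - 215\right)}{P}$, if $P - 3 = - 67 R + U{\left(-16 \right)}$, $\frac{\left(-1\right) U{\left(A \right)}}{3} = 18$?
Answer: $- \frac{286}{327} \approx -0.87462$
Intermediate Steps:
$U{\left(A \right)} = -54$ ($U{\left(A \right)} = \left(-3\right) 18 = -54$)
$R = 336$
$P = -22563$ ($P = 3 - 22566 = -22563$)
$\frac{\left(-429\right) \left(169 - 215\right)}{P} = \frac{\left(-429\right) \left(169 - 215\right)}{-22563} = \left(-429\right) \left(-46\right) \left(- \frac{1}{22563}\right) = 19734 \left(- \frac{1}{22563}\right) = - \frac{286}{327}$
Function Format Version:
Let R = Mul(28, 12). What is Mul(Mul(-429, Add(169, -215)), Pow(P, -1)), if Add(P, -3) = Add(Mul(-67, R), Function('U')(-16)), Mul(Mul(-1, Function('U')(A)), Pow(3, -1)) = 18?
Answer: Rational(-286, 327) ≈ -0.87462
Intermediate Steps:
Function('U')(A) = -54 (Function('U')(A) = Mul(-3, 18) = -54)
R = 336
P = -22563 (P = Add(3, Add(Mul(-67, 336), -54)) = Add(3, Add(-22512, -54)) = Add(3, -22566) = -22563)
Mul(Mul(-429, Add(169, -215)), Pow(P, -1)) = Mul(Mul(-429, Add(169, -215)), Pow(-22563, -1)) = Mul(Mul(-429, -46), Rational(-1, 22563)) = Mul(19734, Rational(-1, 22563)) = Rational(-286, 327)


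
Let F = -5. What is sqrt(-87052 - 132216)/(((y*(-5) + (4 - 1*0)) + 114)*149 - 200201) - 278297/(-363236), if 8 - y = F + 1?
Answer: 278297/363236 - 2*I*sqrt(54817)/191559 ≈ 0.76616 - 0.0024445*I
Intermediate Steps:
y = 12 (y = 8 - (-5 + 1) = 8 - 1*(-4) = 8 + 4 = 12)
sqrt(-87052 - 132216)/(((y*(-5) + (4 - 1*0)) + 114)*149 - 200201) - 278297/(-363236) = sqrt(-87052 - 132216)/(((12*(-5) + (4 - 1*0)) + 114)*149 - 200201) - 278297/(-363236) = sqrt(-219268)/(((-60 + (4 + 0)) + 114)*149 - 200201) - 278297*(-1/363236) = (2*I*sqrt(54817))/(((-60 + 4) + 114)*149 - 200201) + 278297/363236 = (2*I*sqrt(54817))/((-56 + 114)*149 - 200201) + 278297/363236 = (2*I*sqrt(54817))/(58*149 - 200201) + 278297/363236 = (2*I*sqrt(54817))/(8642 - 200201) + 278297/363236 = (2*I*sqrt(54817))/(-191559) + 278297/363236 = (2*I*sqrt(54817))*(-1/191559) + 278297/363236 = -2*I*sqrt(54817)/191559 + 278297/363236 = 278297/363236 - 2*I*sqrt(54817)/191559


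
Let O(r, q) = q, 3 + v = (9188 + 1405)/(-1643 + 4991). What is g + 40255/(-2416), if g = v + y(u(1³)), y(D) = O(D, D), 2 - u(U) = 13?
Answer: -6178439/224688 ≈ -27.498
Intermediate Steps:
u(U) = -11 (u(U) = 2 - 1*13 = 2 - 13 = -11)
v = 61/372 (v = -3 + (9188 + 1405)/(-1643 + 4991) = -3 + 10593/3348 = -3 + 10593*(1/3348) = -3 + 1177/372 = 61/372 ≈ 0.16398)
y(D) = D
g = -4031/372 (g = 61/372 - 11 = -4031/372 ≈ -10.836)
g + 40255/(-2416) = -4031/372 + 40255/(-2416) = -4031/372 + 40255*(-1/2416) = -4031/372 - 40255/2416 = -6178439/224688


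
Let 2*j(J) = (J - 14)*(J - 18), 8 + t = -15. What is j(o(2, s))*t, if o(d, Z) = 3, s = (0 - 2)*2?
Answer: -3795/2 ≈ -1897.5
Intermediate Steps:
s = -4 (s = -2*2 = -4)
t = -23 (t = -8 - 15 = -23)
j(J) = (-18 + J)*(-14 + J)/2 (j(J) = ((J - 14)*(J - 18))/2 = ((-14 + J)*(-18 + J))/2 = ((-18 + J)*(-14 + J))/2 = (-18 + J)*(-14 + J)/2)
j(o(2, s))*t = (126 + (½)*3² - 16*3)*(-23) = (126 + (½)*9 - 48)*(-23) = (126 + 9/2 - 48)*(-23) = (165/2)*(-23) = -3795/2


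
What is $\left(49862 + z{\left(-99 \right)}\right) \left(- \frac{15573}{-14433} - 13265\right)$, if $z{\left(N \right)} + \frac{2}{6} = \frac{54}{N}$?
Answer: $- \frac{34999513628636}{52921} \approx -6.6135 \cdot 10^{8}$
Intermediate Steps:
$z{\left(N \right)} = - \frac{1}{3} + \frac{54}{N}$
$\left(49862 + z{\left(-99 \right)}\right) \left(- \frac{15573}{-14433} - 13265\right) = \left(49862 + \frac{162 - -99}{3 \left(-99\right)}\right) \left(- \frac{15573}{-14433} - 13265\right) = \left(49862 + \frac{1}{3} \left(- \frac{1}{99}\right) \left(162 + 99\right)\right) \left(\left(-15573\right) \left(- \frac{1}{14433}\right) - 13265\right) = \left(49862 + \frac{1}{3} \left(- \frac{1}{99}\right) 261\right) \left(\frac{5191}{4811} - 13265\right) = \left(49862 - \frac{29}{33}\right) \left(- \frac{63812724}{4811}\right) = \frac{1645417}{33} \left(- \frac{63812724}{4811}\right) = - \frac{34999513628636}{52921}$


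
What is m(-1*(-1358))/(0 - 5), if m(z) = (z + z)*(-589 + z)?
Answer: -2088604/5 ≈ -4.1772e+5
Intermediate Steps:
m(z) = 2*z*(-589 + z) (m(z) = (2*z)*(-589 + z) = 2*z*(-589 + z))
m(-1*(-1358))/(0 - 5) = (2*(-1*(-1358))*(-589 - 1*(-1358)))/(0 - 5) = (2*1358*(-589 + 1358))/(-5) = (2*1358*769)*(-⅕) = 2088604*(-⅕) = -2088604/5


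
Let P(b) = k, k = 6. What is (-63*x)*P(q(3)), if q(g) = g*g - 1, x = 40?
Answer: -15120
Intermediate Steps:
q(g) = -1 + g² (q(g) = g² - 1 = -1 + g²)
P(b) = 6
(-63*x)*P(q(3)) = -63*40*6 = -2520*6 = -15120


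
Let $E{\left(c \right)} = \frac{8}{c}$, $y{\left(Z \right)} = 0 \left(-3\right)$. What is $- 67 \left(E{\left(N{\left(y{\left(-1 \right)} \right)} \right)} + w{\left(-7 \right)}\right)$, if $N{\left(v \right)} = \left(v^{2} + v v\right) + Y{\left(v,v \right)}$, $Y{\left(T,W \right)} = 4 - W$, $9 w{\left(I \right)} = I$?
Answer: $- \frac{737}{9} \approx -81.889$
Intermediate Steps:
$w{\left(I \right)} = \frac{I}{9}$
$y{\left(Z \right)} = 0$
$N{\left(v \right)} = 4 - v + 2 v^{2}$ ($N{\left(v \right)} = \left(v^{2} + v v\right) - \left(-4 + v\right) = \left(v^{2} + v^{2}\right) - \left(-4 + v\right) = 2 v^{2} - \left(-4 + v\right) = 4 - v + 2 v^{2}$)
$- 67 \left(E{\left(N{\left(y{\left(-1 \right)} \right)} \right)} + w{\left(-7 \right)}\right) = - 67 \left(\frac{8}{4 - 0 + 2 \cdot 0^{2}} + \frac{1}{9} \left(-7\right)\right) = - 67 \left(\frac{8}{4 + 0 + 2 \cdot 0} - \frac{7}{9}\right) = - 67 \left(\frac{8}{4 + 0 + 0} - \frac{7}{9}\right) = - 67 \left(\frac{8}{4} - \frac{7}{9}\right) = - 67 \left(8 \cdot \frac{1}{4} - \frac{7}{9}\right) = - 67 \left(2 - \frac{7}{9}\right) = \left(-67\right) \frac{11}{9} = - \frac{737}{9}$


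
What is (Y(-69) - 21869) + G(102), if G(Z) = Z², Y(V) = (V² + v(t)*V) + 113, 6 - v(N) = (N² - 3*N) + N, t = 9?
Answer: -2658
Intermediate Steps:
v(N) = 6 - N² + 2*N (v(N) = 6 - ((N² - 3*N) + N) = 6 - (N² - 2*N) = 6 + (-N² + 2*N) = 6 - N² + 2*N)
Y(V) = 113 + V² - 57*V (Y(V) = (V² + (6 - 1*9² + 2*9)*V) + 113 = (V² + (6 - 1*81 + 18)*V) + 113 = (V² + (6 - 81 + 18)*V) + 113 = (V² - 57*V) + 113 = 113 + V² - 57*V)
(Y(-69) - 21869) + G(102) = ((113 + (-69)² - 57*(-69)) - 21869) + 102² = ((113 + 4761 + 3933) - 21869) + 10404 = (8807 - 21869) + 10404 = -13062 + 10404 = -2658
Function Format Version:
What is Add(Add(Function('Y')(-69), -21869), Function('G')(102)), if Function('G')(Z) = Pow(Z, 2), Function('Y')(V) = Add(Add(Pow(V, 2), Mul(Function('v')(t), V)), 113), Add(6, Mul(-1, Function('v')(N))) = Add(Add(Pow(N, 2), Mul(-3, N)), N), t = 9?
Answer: -2658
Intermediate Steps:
Function('v')(N) = Add(6, Mul(-1, Pow(N, 2)), Mul(2, N)) (Function('v')(N) = Add(6, Mul(-1, Add(Add(Pow(N, 2), Mul(-3, N)), N))) = Add(6, Mul(-1, Add(Pow(N, 2), Mul(-2, N)))) = Add(6, Add(Mul(-1, Pow(N, 2)), Mul(2, N))) = Add(6, Mul(-1, Pow(N, 2)), Mul(2, N)))
Function('Y')(V) = Add(113, Pow(V, 2), Mul(-57, V)) (Function('Y')(V) = Add(Add(Pow(V, 2), Mul(Add(6, Mul(-1, Pow(9, 2)), Mul(2, 9)), V)), 113) = Add(Add(Pow(V, 2), Mul(Add(6, Mul(-1, 81), 18), V)), 113) = Add(Add(Pow(V, 2), Mul(Add(6, -81, 18), V)), 113) = Add(Add(Pow(V, 2), Mul(-57, V)), 113) = Add(113, Pow(V, 2), Mul(-57, V)))
Add(Add(Function('Y')(-69), -21869), Function('G')(102)) = Add(Add(Add(113, Pow(-69, 2), Mul(-57, -69)), -21869), Pow(102, 2)) = Add(Add(Add(113, 4761, 3933), -21869), 10404) = Add(Add(8807, -21869), 10404) = Add(-13062, 10404) = -2658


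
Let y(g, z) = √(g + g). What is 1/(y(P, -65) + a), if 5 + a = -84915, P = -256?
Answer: -10615/901425864 - I*√2/450712932 ≈ -1.1776e-5 - 3.1377e-9*I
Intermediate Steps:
a = -84920 (a = -5 - 84915 = -84920)
y(g, z) = √2*√g (y(g, z) = √(2*g) = √2*√g)
1/(y(P, -65) + a) = 1/(√2*√(-256) - 84920) = 1/(√2*(16*I) - 84920) = 1/(16*I*√2 - 84920) = 1/(-84920 + 16*I*√2)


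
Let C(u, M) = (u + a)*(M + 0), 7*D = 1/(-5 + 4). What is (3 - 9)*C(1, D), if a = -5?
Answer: -24/7 ≈ -3.4286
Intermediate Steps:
D = -⅐ (D = 1/(7*(-5 + 4)) = (⅐)/(-1) = (⅐)*(-1) = -⅐ ≈ -0.14286)
C(u, M) = M*(-5 + u) (C(u, M) = (u - 5)*(M + 0) = (-5 + u)*M = M*(-5 + u))
(3 - 9)*C(1, D) = (3 - 9)*(-(-5 + 1)/7) = -(-6)*(-4)/7 = -6*4/7 = -24/7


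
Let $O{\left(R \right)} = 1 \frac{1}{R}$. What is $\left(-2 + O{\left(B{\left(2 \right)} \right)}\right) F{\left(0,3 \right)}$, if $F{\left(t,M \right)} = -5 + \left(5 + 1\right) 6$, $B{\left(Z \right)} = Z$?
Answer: $- \frac{93}{2} \approx -46.5$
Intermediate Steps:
$F{\left(t,M \right)} = 31$ ($F{\left(t,M \right)} = -5 + 6 \cdot 6 = -5 + 36 = 31$)
$O{\left(R \right)} = \frac{1}{R}$
$\left(-2 + O{\left(B{\left(2 \right)} \right)}\right) F{\left(0,3 \right)} = \left(-2 + \frac{1}{2}\right) 31 = \left(- \frac{3}{2}\right) 31 = - \frac{93}{2}$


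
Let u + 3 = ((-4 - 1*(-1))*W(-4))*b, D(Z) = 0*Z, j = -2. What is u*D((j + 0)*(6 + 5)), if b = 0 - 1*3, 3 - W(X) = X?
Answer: 0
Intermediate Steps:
W(X) = 3 - X
b = -3 (b = 0 - 3 = -3)
D(Z) = 0
u = 60 (u = -3 + ((-4 - 1*(-1))*(3 - 1*(-4)))*(-3) = -3 + ((-4 + 1)*(3 + 4))*(-3) = -3 - 3*7*(-3) = -3 - 21*(-3) = -3 + 63 = 60)
u*D((j + 0)*(6 + 5)) = 60*0 = 0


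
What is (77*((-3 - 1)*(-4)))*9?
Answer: 11088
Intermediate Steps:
(77*((-3 - 1)*(-4)))*9 = (77*(-4*(-4)))*9 = (77*16)*9 = 1232*9 = 11088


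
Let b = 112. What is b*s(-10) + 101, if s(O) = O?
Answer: -1019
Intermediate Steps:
b*s(-10) + 101 = 112*(-10) + 101 = -1120 + 101 = -1019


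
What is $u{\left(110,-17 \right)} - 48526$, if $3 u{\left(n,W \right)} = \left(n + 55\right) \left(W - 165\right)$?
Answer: $-58536$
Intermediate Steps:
$u{\left(n,W \right)} = \frac{\left(-165 + W\right) \left(55 + n\right)}{3}$ ($u{\left(n,W \right)} = \frac{\left(n + 55\right) \left(W - 165\right)}{3} = \frac{\left(55 + n\right) \left(-165 + W\right)}{3} = \frac{\left(-165 + W\right) \left(55 + n\right)}{3}$)
$u{\left(110,-17 \right)} - 48526 = \left(-3025 - 6050 + \frac{55}{3} \left(-17\right) + \frac{1}{3} \left(-17\right) 110\right) - 48526 = \left(-3025 - 6050 - \frac{935}{3} - \frac{1870}{3}\right) - 48526 = -10010 - 48526 = -58536$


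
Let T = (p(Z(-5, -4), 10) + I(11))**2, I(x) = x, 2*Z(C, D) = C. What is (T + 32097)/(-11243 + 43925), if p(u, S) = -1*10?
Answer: 16049/16341 ≈ 0.98213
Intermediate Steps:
Z(C, D) = C/2
p(u, S) = -10
T = 1 (T = (-10 + 11)**2 = 1**2 = 1)
(T + 32097)/(-11243 + 43925) = (1 + 32097)/(-11243 + 43925) = 32098/32682 = 32098*(1/32682) = 16049/16341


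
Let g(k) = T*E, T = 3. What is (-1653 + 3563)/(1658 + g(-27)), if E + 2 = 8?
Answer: 955/838 ≈ 1.1396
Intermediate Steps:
E = 6 (E = -2 + 8 = 6)
g(k) = 18 (g(k) = 3*6 = 18)
(-1653 + 3563)/(1658 + g(-27)) = (-1653 + 3563)/(1658 + 18) = 1910/1676 = 1910*(1/1676) = 955/838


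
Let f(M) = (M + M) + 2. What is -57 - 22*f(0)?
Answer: -101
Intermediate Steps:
f(M) = 2 + 2*M (f(M) = 2*M + 2 = 2 + 2*M)
-57 - 22*f(0) = -57 - 22*(2 + 2*0) = -57 - 22*(2 + 0) = -57 - 22*2 = -57 - 44 = -101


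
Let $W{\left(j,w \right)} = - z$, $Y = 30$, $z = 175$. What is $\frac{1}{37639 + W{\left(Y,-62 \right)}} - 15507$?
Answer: $- \frac{580954247}{37464} \approx -15507.0$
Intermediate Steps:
$W{\left(j,w \right)} = -175$ ($W{\left(j,w \right)} = \left(-1\right) 175 = -175$)
$\frac{1}{37639 + W{\left(Y,-62 \right)}} - 15507 = \frac{1}{37639 - 175} - 15507 = \frac{1}{37464} - 15507 = - \frac{580954247}{37464}$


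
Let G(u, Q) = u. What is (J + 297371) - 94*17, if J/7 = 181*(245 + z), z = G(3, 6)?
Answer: 609989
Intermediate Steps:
z = 3
J = 314216 (J = 7*(181*(245 + 3)) = 7*(181*248) = 7*44888 = 314216)
(J + 297371) - 94*17 = (314216 + 297371) - 94*17 = 611587 - 1598 = 609989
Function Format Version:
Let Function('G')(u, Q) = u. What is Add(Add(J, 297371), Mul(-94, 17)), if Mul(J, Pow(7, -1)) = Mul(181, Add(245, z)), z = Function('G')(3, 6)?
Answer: 609989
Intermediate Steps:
z = 3
J = 314216 (J = Mul(7, Mul(181, Add(245, 3))) = Mul(7, Mul(181, 248)) = Mul(7, 44888) = 314216)
Add(Add(J, 297371), Mul(-94, 17)) = Add(Add(314216, 297371), Mul(-94, 17)) = Add(611587, -1598) = 609989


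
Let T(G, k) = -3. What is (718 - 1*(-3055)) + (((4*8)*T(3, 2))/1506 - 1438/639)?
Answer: 604776535/160389 ≈ 3770.7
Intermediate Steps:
(718 - 1*(-3055)) + (((4*8)*T(3, 2))/1506 - 1438/639) = (718 - 1*(-3055)) + (((4*8)*(-3))/1506 - 1438/639) = (718 + 3055) + ((32*(-3))*(1/1506) - 1438*1/639) = 3773 + (-96*1/1506 - 1438/639) = 3773 + (-16/251 - 1438/639) = 3773 - 371162/160389 = 604776535/160389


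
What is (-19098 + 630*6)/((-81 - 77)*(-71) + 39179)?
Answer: -5106/16799 ≈ -0.30395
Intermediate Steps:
(-19098 + 630*6)/((-81 - 77)*(-71) + 39179) = (-19098 + 3780)/(-158*(-71) + 39179) = -15318/(11218 + 39179) = -15318/50397 = -15318*1/50397 = -5106/16799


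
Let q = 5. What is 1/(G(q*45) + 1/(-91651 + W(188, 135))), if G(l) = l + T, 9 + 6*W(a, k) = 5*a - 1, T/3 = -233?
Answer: -91496/43369105 ≈ -0.0021097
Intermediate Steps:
T = -699 (T = 3*(-233) = -699)
W(a, k) = -5/3 + 5*a/6 (W(a, k) = -3/2 + (5*a - 1)/6 = -3/2 + (-1 + 5*a)/6 = -3/2 + (-1/6 + 5*a/6) = -5/3 + 5*a/6)
G(l) = -699 + l (G(l) = l - 699 = -699 + l)
1/(G(q*45) + 1/(-91651 + W(188, 135))) = 1/((-699 + 5*45) + 1/(-91651 + (-5/3 + (5/6)*188))) = 1/((-699 + 225) + 1/(-91651 + (-5/3 + 470/3))) = 1/(-474 + 1/(-91651 + 155)) = 1/(-474 + 1/(-91496)) = 1/(-474 - 1/91496) = 1/(-43369105/91496) = -91496/43369105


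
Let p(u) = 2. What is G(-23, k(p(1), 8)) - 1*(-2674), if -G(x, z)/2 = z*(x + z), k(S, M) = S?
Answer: 2758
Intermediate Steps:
G(x, z) = -2*z*(x + z)
G(-23, k(p(1), 8)) - 1*(-2674) = -2*2*(-23 + 2) - 1*(-2674) = -2*2*(-21) + 2674 = 84 + 2674 = 2758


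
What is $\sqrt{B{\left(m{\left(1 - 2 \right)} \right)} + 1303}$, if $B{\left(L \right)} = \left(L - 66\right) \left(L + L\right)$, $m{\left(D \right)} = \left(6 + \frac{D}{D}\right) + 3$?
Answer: $\sqrt{183} \approx 13.528$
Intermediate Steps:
$m{\left(D \right)} = 10$ ($m{\left(D \right)} = \left(6 + 1\right) + 3 = 7 + 3 = 10$)
$B{\left(L \right)} = 2 L \left(-66 + L\right)$ ($B{\left(L \right)} = \left(-66 + L\right) 2 L = 2 L \left(-66 + L\right)$)
$\sqrt{B{\left(m{\left(1 - 2 \right)} \right)} + 1303} = \sqrt{2 \cdot 10 \left(-66 + 10\right) + 1303} = \sqrt{2 \cdot 10 \left(-56\right) + 1303} = \sqrt{-1120 + 1303} = \sqrt{183}$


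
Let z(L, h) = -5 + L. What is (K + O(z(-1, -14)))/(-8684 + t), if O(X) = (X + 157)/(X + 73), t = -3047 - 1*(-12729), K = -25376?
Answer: -1700041/66866 ≈ -25.425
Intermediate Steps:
t = 9682 (t = -3047 + 12729 = 9682)
O(X) = (157 + X)/(73 + X)
(K + O(z(-1, -14)))/(-8684 + t) = (-25376 + (157 + (-5 - 1))/(73 + (-5 - 1)))/(-8684 + 9682) = (-25376 + (157 - 6)/(73 - 6))/998 = (-25376 + 151/67)*(1/998) = -1700041/67*1/998 = -1700041/66866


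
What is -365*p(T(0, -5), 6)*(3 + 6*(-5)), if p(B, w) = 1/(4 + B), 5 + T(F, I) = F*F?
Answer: -9855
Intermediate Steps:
T(F, I) = -5 + F**2 (T(F, I) = -5 + F*F = -5 + F**2)
-365*p(T(0, -5), 6)*(3 + 6*(-5)) = -365*(3 + 6*(-5))/(4 + (-5 + 0**2)) = -365*(3 - 30)/(4 + (-5 + 0)) = -365*(-27)/(4 - 5) = -365*(-27)/(-1) = -(-365)*(-27) = -365*27 = -9855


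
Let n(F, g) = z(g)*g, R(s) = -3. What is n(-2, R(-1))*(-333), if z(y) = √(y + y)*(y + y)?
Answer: -5994*I*√6 ≈ -14682.0*I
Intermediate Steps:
z(y) = 2*√2*y^(3/2) (z(y) = √(2*y)*(2*y) = (√2*√y)*(2*y) = 2*√2*y^(3/2))
n(F, g) = 2*√2*g^(5/2) (n(F, g) = (2*√2*g^(3/2))*g = 2*√2*g^(5/2))
n(-2, R(-1))*(-333) = (2*√2*(-3)^(5/2))*(-333) = (2*√2*(9*I*√3))*(-333) = (18*I*√6)*(-333) = -5994*I*√6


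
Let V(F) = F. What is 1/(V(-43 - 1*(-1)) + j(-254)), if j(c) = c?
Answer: -1/296 ≈ -0.0033784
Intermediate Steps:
1/(V(-43 - 1*(-1)) + j(-254)) = 1/((-43 - 1*(-1)) - 254) = 1/((-43 + 1) - 254) = 1/(-42 - 254) = 1/(-296) = -1/296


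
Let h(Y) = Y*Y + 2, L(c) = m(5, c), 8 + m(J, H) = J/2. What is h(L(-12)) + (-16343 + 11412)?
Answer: -19595/4 ≈ -4898.8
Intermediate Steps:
m(J, H) = -8 + J/2
L(c) = -11/2 (L(c) = -8 + (½)*5 = -8 + 5/2 = -11/2)
h(Y) = 2 + Y² (h(Y) = Y² + 2 = 2 + Y²)
h(L(-12)) + (-16343 + 11412) = (2 + (-11/2)²) + (-16343 + 11412) = (2 + 121/4) - 4931 = 129/4 - 4931 = -19595/4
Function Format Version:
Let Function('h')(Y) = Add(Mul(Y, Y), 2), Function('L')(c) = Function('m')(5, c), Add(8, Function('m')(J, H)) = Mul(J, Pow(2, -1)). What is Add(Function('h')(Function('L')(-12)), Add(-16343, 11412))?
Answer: Rational(-19595, 4) ≈ -4898.8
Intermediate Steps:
Function('m')(J, H) = Add(-8, Mul(Rational(1, 2), J)) (Function('m')(J, H) = Add(-8, Mul(J, Pow(2, -1))) = Add(-8, Mul(J, Rational(1, 2))) = Add(-8, Mul(Rational(1, 2), J)))
Function('L')(c) = Rational(-11, 2) (Function('L')(c) = Add(-8, Mul(Rational(1, 2), 5)) = Add(-8, Rational(5, 2)) = Rational(-11, 2))
Function('h')(Y) = Add(2, Pow(Y, 2)) (Function('h')(Y) = Add(Pow(Y, 2), 2) = Add(2, Pow(Y, 2)))
Add(Function('h')(Function('L')(-12)), Add(-16343, 11412)) = Add(Add(2, Pow(Rational(-11, 2), 2)), Add(-16343, 11412)) = Add(Add(2, Rational(121, 4)), -4931) = Add(Rational(129, 4), -4931) = Rational(-19595, 4)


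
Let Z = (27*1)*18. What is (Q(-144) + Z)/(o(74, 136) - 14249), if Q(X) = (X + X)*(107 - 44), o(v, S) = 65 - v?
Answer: 8829/7129 ≈ 1.2385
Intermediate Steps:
Q(X) = 126*X (Q(X) = (2*X)*63 = 126*X)
Z = 486 (Z = 27*18 = 486)
(Q(-144) + Z)/(o(74, 136) - 14249) = (126*(-144) + 486)/((65 - 1*74) - 14249) = (-18144 + 486)/((65 - 74) - 14249) = -17658/(-9 - 14249) = -17658/(-14258) = -17658*(-1/14258) = 8829/7129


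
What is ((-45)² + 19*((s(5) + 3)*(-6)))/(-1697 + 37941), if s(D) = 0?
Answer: 99/2132 ≈ 0.046435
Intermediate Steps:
((-45)² + 19*((s(5) + 3)*(-6)))/(-1697 + 37941) = ((-45)² + 19*((0 + 3)*(-6)))/(-1697 + 37941) = (2025 + 19*(3*(-6)))/36244 = (2025 + 19*(-18))*(1/36244) = (2025 - 342)*(1/36244) = 1683*(1/36244) = 99/2132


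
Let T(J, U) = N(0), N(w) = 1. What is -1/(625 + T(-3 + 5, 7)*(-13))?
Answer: -1/612 ≈ -0.0016340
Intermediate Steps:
T(J, U) = 1
-1/(625 + T(-3 + 5, 7)*(-13)) = -1/(625 + 1*(-13)) = -1/(625 - 13) = -1/612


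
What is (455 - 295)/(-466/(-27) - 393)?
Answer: -864/2029 ≈ -0.42583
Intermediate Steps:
(455 - 295)/(-466/(-27) - 393) = 160/(-466*(-1/27) - 393) = 160/(466/27 - 393) = 160/(-10145/27) = 160*(-27/10145) = -864/2029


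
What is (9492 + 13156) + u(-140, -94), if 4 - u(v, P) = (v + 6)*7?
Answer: 23590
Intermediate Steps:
u(v, P) = -38 - 7*v (u(v, P) = 4 - (v + 6)*7 = 4 - (6 + v)*7 = 4 - (42 + 7*v) = 4 + (-42 - 7*v) = -38 - 7*v)
(9492 + 13156) + u(-140, -94) = (9492 + 13156) + (-38 - 7*(-140)) = 22648 + (-38 + 980) = 22648 + 942 = 23590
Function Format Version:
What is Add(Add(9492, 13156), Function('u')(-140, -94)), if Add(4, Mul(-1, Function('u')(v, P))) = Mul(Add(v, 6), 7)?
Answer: 23590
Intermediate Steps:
Function('u')(v, P) = Add(-38, Mul(-7, v)) (Function('u')(v, P) = Add(4, Mul(-1, Mul(Add(v, 6), 7))) = Add(4, Mul(-1, Mul(Add(6, v), 7))) = Add(4, Mul(-1, Add(42, Mul(7, v)))) = Add(4, Add(-42, Mul(-7, v))) = Add(-38, Mul(-7, v)))
Add(Add(9492, 13156), Function('u')(-140, -94)) = Add(Add(9492, 13156), Add(-38, Mul(-7, -140))) = Add(22648, Add(-38, 980)) = Add(22648, 942) = 23590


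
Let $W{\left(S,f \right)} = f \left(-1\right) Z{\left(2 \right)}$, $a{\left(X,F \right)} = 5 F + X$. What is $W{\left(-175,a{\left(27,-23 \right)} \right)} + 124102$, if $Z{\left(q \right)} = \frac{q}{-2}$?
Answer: $124014$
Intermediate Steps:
$a{\left(X,F \right)} = X + 5 F$
$Z{\left(q \right)} = - \frac{q}{2}$ ($Z{\left(q \right)} = q \left(- \frac{1}{2}\right) = - \frac{q}{2}$)
$W{\left(S,f \right)} = f$ ($W{\left(S,f \right)} = f \left(-1\right) \left(\left(- \frac{1}{2}\right) 2\right) = - f \left(-1\right) = f$)
$W{\left(-175,a{\left(27,-23 \right)} \right)} + 124102 = \left(27 + 5 \left(-23\right)\right) + 124102 = \left(27 - 115\right) + 124102 = -88 + 124102 = 124014$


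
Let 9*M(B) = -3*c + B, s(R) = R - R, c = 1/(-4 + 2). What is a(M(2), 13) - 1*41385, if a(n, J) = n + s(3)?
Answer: -744923/18 ≈ -41385.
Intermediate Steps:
c = -1/2 (c = 1/(-2) = -1/2 ≈ -0.50000)
s(R) = 0
M(B) = 1/6 + B/9 (M(B) = (-3*(-1/2) + B)/9 = (3/2 + B)/9 = 1/6 + B/9)
a(n, J) = n (a(n, J) = n + 0 = n)
a(M(2), 13) - 1*41385 = (1/6 + (1/9)*2) - 1*41385 = (1/6 + 2/9) - 41385 = 7/18 - 41385 = -744923/18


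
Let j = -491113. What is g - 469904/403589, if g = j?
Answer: -198208274461/403589 ≈ -4.9111e+5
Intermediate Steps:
g = -491113
g - 469904/403589 = -491113 - 469904/403589 = -198208274461/403589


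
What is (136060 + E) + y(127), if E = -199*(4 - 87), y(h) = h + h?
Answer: 152831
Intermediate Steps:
y(h) = 2*h
E = 16517 (E = -199*(-83) = 16517)
(136060 + E) + y(127) = (136060 + 16517) + 2*127 = 152577 + 254 = 152831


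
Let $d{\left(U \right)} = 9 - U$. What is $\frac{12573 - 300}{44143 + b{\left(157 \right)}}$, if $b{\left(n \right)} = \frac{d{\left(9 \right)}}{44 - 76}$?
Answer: $\frac{12273}{44143} \approx 0.27803$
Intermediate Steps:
$b{\left(n \right)} = 0$ ($b{\left(n \right)} = \frac{9 - 9}{44 - 76} = \frac{0}{-32} = 0 \left(- \frac{1}{32}\right) = 0$)
$\frac{12573 - 300}{44143 + b{\left(157 \right)}} = \frac{12573 - 300}{44143 + 0} = \frac{12273}{44143}$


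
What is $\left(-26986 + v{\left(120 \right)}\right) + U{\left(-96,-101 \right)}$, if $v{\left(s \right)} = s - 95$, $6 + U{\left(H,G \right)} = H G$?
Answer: $-17271$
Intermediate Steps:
$U{\left(H,G \right)} = -6 + G H$ ($U{\left(H,G \right)} = -6 + H G = -6 + G H$)
$v{\left(s \right)} = -95 + s$
$\left(-26986 + v{\left(120 \right)}\right) + U{\left(-96,-101 \right)} = \left(-26986 + \left(-95 + 120\right)\right) - -9690 = \left(-26986 + 25\right) + \left(-6 + 9696\right) = -26961 + 9690 = -17271$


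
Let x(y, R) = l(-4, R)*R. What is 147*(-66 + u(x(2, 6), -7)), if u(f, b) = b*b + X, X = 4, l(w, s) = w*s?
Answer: -1911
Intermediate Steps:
l(w, s) = s*w
x(y, R) = -4*R² (x(y, R) = (R*(-4))*R = (-4*R)*R = -4*R²)
u(f, b) = 4 + b² (u(f, b) = b*b + 4 = b² + 4 = 4 + b²)
147*(-66 + u(x(2, 6), -7)) = 147*(-66 + (4 + (-7)²)) = 147*(-66 + (4 + 49)) = 147*(-66 + 53) = 147*(-13) = -1911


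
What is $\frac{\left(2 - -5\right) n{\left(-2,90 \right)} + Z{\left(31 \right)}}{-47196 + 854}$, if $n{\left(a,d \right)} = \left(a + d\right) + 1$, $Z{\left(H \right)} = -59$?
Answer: $- \frac{6}{493} \approx -0.01217$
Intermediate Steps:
$n{\left(a,d \right)} = 1 + a + d$
$\frac{\left(2 - -5\right) n{\left(-2,90 \right)} + Z{\left(31 \right)}}{-47196 + 854} = \frac{\left(2 - -5\right) \left(1 - 2 + 90\right) - 59}{-47196 + 854} = \frac{\left(2 + 5\right) 89 - 59}{-46342} = \left(7 \cdot 89 - 59\right) \left(- \frac{1}{46342}\right) = \left(623 - 59\right) \left(- \frac{1}{46342}\right) = 564 \left(- \frac{1}{46342}\right) = - \frac{6}{493}$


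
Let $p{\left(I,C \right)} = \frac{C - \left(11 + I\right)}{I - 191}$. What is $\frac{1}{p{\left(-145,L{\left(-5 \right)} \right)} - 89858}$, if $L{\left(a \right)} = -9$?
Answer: $- \frac{336}{30192413} \approx -1.1129 \cdot 10^{-5}$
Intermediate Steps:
$p{\left(I,C \right)} = \frac{-11 + C - I}{-191 + I}$
$\frac{1}{p{\left(-145,L{\left(-5 \right)} \right)} - 89858} = \frac{1}{\frac{-11 - 9 - -145}{-191 - 145} - 89858} = \frac{1}{\frac{-11 - 9 + 145}{-336} - 89858} = \frac{1}{\left(- \frac{1}{336}\right) 125 - 89858} = \frac{1}{- \frac{125}{336} - 89858} = \frac{1}{- \frac{30192413}{336}} = - \frac{336}{30192413}$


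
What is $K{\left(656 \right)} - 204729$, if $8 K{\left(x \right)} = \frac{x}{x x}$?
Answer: $- \frac{1074417791}{5248} \approx -2.0473 \cdot 10^{5}$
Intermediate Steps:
$K{\left(x \right)} = \frac{1}{8 x}$ ($K{\left(x \right)} = \frac{x \frac{1}{x x}}{8} = \frac{x \frac{1}{x^{2}}}{8} = \frac{1}{8 x}$)
$K{\left(656 \right)} - 204729 = \frac{1}{8 \cdot 656} - 204729 = \frac{1}{8} \cdot \frac{1}{656} - 204729 = \frac{1}{5248} - 204729 = - \frac{1074417791}{5248}$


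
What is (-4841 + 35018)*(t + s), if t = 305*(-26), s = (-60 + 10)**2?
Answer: -163861110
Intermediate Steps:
s = 2500 (s = (-50)**2 = 2500)
t = -7930
(-4841 + 35018)*(t + s) = (-4841 + 35018)*(-7930 + 2500) = 30177*(-5430) = -163861110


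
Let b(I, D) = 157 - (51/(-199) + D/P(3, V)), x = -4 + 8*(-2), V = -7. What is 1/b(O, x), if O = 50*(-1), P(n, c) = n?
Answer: 597/97862 ≈ 0.0061004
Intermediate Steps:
x = -20 (x = -4 - 16 = -20)
O = -50
b(I, D) = 31294/199 - D/3 (b(I, D) = 157 - (51/(-199) + D/3) = 157 - (51*(-1/199) + D*(⅓)) = 157 - (-51/199 + D/3) = 157 + (51/199 - D/3) = 31294/199 - D/3)
1/b(O, x) = 1/(31294/199 - ⅓*(-20)) = 1/(31294/199 + 20/3) = 1/(97862/597) = 597/97862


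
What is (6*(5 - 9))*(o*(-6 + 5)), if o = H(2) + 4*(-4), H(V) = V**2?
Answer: -288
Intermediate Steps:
o = -12 (o = 2**2 + 4*(-4) = 4 - 16 = -12)
(6*(5 - 9))*(o*(-6 + 5)) = (6*(5 - 9))*(-12*(-6 + 5)) = (6*(-4))*(-12*(-1)) = -24*12 = -288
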